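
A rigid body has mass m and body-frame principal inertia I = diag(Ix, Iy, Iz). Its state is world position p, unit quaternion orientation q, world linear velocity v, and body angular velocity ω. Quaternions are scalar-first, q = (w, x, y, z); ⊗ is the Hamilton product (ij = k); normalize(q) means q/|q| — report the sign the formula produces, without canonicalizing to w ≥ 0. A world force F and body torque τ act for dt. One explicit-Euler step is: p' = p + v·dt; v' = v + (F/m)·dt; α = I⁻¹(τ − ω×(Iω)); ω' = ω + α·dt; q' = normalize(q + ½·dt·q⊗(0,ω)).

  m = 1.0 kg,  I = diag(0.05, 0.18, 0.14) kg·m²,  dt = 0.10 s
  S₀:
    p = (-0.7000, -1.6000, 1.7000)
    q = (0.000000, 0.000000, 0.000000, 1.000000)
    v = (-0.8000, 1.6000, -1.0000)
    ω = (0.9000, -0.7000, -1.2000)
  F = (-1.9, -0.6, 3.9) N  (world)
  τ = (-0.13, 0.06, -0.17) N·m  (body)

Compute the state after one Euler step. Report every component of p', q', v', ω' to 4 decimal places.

α = I⁻¹(τ − ω×Iω) = (-1.9280, -0.2067, -0.6293)
ω + α·dt = (0.7072, -0.7207, -1.2629)
Hamilton product q⊗(0,ω) = (1.2000000, 0.7000000, 0.9000000, 0.0000000)
q + ½dt·q⊗(0,ω), renormalized = (0.0598, 0.0349, 0.0448, 0.9966)
a = (-1.9000, -0.6000, 3.9000)
p' = p + v·dt = (-0.7800, -1.4400, 1.6000)
new velocity v' = (-0.9900, 1.5400, -0.6100)

p' = (-0.7800, -1.4400, 1.6000)
q' = (0.0598, 0.0349, 0.0448, 0.9966)
v' = (-0.9900, 1.5400, -0.6100)
ω' = (0.7072, -0.7207, -1.2629)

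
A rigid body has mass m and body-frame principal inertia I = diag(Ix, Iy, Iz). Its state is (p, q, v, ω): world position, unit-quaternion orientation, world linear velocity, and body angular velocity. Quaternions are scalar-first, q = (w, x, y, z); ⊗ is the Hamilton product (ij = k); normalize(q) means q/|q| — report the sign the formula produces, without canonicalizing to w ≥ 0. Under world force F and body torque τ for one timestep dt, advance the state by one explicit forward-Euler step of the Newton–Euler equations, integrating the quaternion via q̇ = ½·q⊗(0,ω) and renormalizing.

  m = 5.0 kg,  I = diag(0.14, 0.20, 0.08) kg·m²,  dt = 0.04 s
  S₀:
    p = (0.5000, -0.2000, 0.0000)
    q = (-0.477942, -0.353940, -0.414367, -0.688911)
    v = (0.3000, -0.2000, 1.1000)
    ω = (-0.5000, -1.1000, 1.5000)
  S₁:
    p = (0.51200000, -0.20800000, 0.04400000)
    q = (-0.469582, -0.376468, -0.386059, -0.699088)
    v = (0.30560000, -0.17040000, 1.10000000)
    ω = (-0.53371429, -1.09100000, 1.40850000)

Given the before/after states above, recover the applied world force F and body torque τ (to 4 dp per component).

F = (0.7000, 3.7000, 0.0000)
τ = (0.0800, 0.0000, -0.1500)

rate change Δω = (-0.03371429, 0.00900000, -0.09150000)
applied torque τ = (0.0800, 0.0000, -0.1500)
velocity change Δv = (0.00560000, 0.02960000, 0.00000000)
F = m·Δv/dt = (0.7000, 3.7000, 0.0000)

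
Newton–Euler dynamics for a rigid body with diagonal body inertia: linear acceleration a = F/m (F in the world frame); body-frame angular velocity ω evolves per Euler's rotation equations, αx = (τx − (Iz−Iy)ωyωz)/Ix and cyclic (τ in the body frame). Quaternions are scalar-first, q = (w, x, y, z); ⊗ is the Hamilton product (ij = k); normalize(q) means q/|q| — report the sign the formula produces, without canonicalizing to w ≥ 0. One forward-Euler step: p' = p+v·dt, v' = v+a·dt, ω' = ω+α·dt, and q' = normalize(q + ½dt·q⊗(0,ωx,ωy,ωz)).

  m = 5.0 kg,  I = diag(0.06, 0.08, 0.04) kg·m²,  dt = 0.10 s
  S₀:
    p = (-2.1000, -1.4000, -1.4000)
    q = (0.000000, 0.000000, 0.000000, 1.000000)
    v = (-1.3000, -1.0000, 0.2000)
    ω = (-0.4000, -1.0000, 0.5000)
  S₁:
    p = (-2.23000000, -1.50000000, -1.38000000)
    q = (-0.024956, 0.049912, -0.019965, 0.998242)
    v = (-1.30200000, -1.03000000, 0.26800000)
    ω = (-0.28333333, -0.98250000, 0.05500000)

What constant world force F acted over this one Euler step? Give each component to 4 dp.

Δv = v₁−v₀ = (-0.00200000, -0.03000000, 0.06800000)
m·(v₁−v₀)/dt = (-0.1000, -1.5000, 3.4000)

F = (-0.1000, -1.5000, 3.4000)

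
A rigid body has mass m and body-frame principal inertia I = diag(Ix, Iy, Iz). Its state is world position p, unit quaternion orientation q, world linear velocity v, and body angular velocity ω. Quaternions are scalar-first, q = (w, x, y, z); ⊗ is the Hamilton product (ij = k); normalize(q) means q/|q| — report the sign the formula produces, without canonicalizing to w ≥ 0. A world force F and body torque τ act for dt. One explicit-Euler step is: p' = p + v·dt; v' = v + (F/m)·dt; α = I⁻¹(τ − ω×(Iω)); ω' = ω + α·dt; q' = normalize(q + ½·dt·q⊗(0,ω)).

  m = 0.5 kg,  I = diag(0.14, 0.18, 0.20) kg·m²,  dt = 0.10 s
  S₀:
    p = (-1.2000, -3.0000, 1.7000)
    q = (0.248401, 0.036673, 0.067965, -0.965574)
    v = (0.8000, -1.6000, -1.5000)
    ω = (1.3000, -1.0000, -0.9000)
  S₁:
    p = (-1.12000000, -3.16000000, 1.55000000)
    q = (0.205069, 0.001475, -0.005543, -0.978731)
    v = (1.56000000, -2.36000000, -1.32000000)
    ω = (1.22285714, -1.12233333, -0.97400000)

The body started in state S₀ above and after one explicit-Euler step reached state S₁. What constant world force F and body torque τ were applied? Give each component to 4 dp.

rate change Δω = (-0.07714286, -0.12233333, -0.07400000)
ω₀×(Iω₀) = (0.0180, 0.0702, -0.0520)
applied torque τ = (-0.0900, -0.1500, -0.2000)
v₁ − v₀ = (0.76000000, -0.76000000, 0.18000000)
applied force F = (3.8000, -3.8000, 0.9000)

F = (3.8000, -3.8000, 0.9000)
τ = (-0.0900, -0.1500, -0.2000)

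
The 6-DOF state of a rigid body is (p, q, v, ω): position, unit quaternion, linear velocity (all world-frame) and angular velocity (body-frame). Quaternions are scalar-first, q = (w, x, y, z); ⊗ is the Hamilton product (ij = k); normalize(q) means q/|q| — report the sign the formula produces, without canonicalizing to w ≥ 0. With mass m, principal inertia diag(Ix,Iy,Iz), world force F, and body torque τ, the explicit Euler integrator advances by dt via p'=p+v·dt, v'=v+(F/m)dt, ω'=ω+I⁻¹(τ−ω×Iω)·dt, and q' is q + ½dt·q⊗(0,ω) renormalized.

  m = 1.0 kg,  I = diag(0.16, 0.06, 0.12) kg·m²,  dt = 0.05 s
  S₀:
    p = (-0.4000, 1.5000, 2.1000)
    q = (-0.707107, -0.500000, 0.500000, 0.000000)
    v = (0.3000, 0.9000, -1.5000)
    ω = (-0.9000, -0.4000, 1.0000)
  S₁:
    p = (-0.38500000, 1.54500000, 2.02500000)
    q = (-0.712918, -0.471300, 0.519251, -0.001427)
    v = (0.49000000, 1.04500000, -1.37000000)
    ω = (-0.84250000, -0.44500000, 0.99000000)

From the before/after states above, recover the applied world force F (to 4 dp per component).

F = (3.8000, 2.9000, 2.6000)

velocity change Δv = (0.19000000, 0.14500000, 0.13000000)
applied force F = (3.8000, 2.9000, 2.6000)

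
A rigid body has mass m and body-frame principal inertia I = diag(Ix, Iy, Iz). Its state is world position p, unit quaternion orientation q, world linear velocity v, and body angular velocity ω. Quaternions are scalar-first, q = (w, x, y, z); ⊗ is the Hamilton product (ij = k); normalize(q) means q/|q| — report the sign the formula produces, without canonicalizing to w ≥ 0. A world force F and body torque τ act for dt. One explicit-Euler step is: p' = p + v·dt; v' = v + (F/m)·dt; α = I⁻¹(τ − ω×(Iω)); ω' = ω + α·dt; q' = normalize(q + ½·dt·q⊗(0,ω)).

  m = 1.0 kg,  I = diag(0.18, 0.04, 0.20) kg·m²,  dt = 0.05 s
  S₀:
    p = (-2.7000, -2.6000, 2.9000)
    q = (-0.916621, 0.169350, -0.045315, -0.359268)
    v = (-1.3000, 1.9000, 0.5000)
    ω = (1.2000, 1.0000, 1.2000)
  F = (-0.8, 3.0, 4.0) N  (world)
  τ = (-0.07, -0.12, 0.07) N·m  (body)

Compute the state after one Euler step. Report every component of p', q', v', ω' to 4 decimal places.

p + v·dt = (-2.7650, -2.5050, 2.9250)
v' = v + a·dt = (-1.3400, 2.0500, 0.7000)
ω×(Iω) gyroscopic = (0.1920, -0.0288, -0.1680)
angular accel α = (-1.4556, -2.2800, 1.1900)
ω + α·dt = (1.1272, 0.8860, 1.2595)
Hamilton product q⊗(0,ω) = (0.2732166, -0.7950552, -1.5509626, -0.8762172)
q' = normalize(q + ½dt·q⊗(0,ω)) = (-0.9087, 0.1493, -0.0840, -0.3807)

p' = (-2.7650, -2.5050, 2.9250)
q' = (-0.9087, 0.1493, -0.0840, -0.3807)
v' = (-1.3400, 2.0500, 0.7000)
ω' = (1.1272, 0.8860, 1.2595)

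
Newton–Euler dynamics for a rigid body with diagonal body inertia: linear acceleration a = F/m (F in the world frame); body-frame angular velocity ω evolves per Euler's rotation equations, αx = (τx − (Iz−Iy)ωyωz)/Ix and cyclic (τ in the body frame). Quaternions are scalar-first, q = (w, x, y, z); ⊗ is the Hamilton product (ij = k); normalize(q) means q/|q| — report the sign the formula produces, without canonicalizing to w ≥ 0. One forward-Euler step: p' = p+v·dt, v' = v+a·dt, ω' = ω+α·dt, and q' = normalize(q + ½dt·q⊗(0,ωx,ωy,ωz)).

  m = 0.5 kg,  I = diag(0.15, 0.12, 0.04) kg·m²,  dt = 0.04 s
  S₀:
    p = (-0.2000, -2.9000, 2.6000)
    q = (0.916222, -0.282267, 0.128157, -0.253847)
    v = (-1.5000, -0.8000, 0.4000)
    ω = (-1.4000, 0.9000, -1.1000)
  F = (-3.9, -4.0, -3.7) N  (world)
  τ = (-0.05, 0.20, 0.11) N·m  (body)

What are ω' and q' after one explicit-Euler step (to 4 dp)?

ω' = (-1.4345, 0.9102, -1.0278)
q' = (0.8997, -0.3059, 0.1454, -0.2753)

gyro term ω×Iω = (0.0792, 0.1694, 0.0378)
angular accel α = (-0.8613, 0.2550, 1.8050)
ω + α·dt = (-1.4345, 0.9102, -1.0278)
Hamilton product q⊗(0,ω) = (-0.7897468, -1.1952212, 0.8694919, -1.0824647)
updated quaternion q' = (0.8997, -0.3059, 0.1454, -0.2753)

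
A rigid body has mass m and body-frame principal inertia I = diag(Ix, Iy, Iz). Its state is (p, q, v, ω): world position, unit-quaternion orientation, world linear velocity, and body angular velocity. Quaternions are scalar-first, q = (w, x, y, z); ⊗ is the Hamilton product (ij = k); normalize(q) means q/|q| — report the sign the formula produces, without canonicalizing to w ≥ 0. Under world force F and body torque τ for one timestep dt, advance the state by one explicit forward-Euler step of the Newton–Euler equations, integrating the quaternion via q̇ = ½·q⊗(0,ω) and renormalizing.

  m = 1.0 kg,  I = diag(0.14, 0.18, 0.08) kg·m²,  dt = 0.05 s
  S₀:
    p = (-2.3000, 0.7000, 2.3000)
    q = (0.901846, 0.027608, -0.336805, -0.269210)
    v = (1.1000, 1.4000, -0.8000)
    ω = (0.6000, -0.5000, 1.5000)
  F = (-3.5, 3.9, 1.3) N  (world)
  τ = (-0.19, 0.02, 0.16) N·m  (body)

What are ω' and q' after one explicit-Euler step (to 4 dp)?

ω' = (0.5054, -0.5094, 1.6075)
q' = (0.9065, 0.0251, -0.3528, -0.2305)

precession coupling ω×(Iω) = (0.0750, 0.0540, -0.0120)
(τ − ω×Iω)/I = (-1.8929, -0.1889, 2.1500)
ω + α·dt = (0.5054, -0.5094, 1.6075)
Hamilton product q⊗(0,ω) = (0.2188477, -0.0987049, -0.6538610, 1.5410480)
updated quaternion q' = (0.9065, 0.0251, -0.3528, -0.2305)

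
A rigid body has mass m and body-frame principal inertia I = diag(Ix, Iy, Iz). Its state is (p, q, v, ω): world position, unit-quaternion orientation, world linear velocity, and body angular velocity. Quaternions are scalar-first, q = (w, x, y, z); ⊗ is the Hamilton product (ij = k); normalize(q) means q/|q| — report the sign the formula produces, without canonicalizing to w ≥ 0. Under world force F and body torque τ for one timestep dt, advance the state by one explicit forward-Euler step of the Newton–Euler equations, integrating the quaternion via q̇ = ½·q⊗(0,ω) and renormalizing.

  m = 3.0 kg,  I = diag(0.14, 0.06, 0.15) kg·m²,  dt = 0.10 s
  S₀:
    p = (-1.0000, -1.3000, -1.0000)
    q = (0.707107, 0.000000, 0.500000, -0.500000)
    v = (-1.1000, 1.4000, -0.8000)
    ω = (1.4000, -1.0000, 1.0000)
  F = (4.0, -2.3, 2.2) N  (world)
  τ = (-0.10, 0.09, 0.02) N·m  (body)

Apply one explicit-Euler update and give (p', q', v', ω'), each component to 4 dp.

p' = (-1.1100, -1.1600, -1.0800)
q' = (0.7534, 0.0493, 0.4275, -0.4972)
v' = (-0.9667, 1.3233, -0.7267)
ω' = (1.3929, -0.8267, 0.9387)

gyro term ω×Iω = (-0.0900, -0.0140, 0.1120)
angular accel α = (-0.0714, 1.7333, -0.6133)
new body rate ω' = (1.3929, -0.8267, 0.9387)
2q̇ = q⊗(0,ω) = (1.0000000, 0.9899498, -1.4071070, 0.0071070)
updated quaternion q' = (0.7534, 0.0493, 0.4275, -0.4972)
linear accel F/m = (1.3333, -0.7667, 0.7333)
p + v·dt = (-1.1100, -1.1600, -1.0800)
new velocity v' = (-0.9667, 1.3233, -0.7267)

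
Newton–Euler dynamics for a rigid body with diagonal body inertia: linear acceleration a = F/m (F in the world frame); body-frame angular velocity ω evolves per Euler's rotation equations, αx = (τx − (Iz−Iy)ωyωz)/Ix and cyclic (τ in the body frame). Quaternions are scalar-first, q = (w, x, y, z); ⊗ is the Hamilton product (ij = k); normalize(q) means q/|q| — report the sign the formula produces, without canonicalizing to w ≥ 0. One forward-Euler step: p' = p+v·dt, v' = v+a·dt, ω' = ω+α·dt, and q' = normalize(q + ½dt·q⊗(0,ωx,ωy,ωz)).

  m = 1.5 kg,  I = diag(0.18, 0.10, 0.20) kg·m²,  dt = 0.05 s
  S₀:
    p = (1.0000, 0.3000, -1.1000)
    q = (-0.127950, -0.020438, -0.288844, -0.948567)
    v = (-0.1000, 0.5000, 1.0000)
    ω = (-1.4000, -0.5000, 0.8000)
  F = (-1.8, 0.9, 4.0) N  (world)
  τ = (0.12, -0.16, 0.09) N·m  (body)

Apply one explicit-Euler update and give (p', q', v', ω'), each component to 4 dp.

p' = (0.9950, 0.3250, -1.0500)
q' = (-0.1132, -0.0336, -0.2534, -0.9601)
v' = (-0.1600, 0.5300, 1.1333)
ω' = (-1.3556, -0.5912, 0.8365)

new position p' = (0.9950, 0.3250, -1.0500)
new velocity v' = (-0.1600, 0.5300, 1.1333)
angular accel α = (0.8889, -1.8240, 0.7300)
ω + α·dt = (-1.3556, -0.5912, 0.8365)
q⊗(0,ω) = (0.5858184, -0.5262287, 1.4083192, -0.4965226)
q' = normalize(q + ½dt·q⊗(0,ω)) = (-0.1132, -0.0336, -0.2534, -0.9601)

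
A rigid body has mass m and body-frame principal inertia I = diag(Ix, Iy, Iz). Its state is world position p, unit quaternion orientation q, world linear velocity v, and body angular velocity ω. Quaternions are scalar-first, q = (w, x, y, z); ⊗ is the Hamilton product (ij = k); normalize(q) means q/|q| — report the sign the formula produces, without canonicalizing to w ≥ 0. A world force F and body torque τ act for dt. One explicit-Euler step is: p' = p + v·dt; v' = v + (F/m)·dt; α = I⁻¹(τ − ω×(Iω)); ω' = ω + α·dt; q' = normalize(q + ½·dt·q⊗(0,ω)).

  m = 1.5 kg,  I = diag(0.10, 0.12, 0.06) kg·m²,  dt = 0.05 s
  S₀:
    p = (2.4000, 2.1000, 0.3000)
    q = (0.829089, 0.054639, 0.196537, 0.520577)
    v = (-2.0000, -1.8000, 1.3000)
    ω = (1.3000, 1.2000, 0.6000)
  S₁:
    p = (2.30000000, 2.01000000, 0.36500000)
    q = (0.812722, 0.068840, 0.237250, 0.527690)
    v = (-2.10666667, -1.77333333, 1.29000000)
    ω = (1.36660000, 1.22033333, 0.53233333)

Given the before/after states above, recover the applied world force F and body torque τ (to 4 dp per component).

ω₁ − ω₀ = (0.06660000, 0.02033333, -0.06766667)
precession coupling = (-0.0432, 0.0312, 0.0312)
I·α + gyro = (0.0900, 0.0800, -0.0500)
velocity change Δv = (-0.10666667, 0.02666667, -0.01000000)
applied force F = (-3.2000, 0.8000, -0.3000)

F = (-3.2000, 0.8000, -0.3000)
τ = (0.0900, 0.0800, -0.0500)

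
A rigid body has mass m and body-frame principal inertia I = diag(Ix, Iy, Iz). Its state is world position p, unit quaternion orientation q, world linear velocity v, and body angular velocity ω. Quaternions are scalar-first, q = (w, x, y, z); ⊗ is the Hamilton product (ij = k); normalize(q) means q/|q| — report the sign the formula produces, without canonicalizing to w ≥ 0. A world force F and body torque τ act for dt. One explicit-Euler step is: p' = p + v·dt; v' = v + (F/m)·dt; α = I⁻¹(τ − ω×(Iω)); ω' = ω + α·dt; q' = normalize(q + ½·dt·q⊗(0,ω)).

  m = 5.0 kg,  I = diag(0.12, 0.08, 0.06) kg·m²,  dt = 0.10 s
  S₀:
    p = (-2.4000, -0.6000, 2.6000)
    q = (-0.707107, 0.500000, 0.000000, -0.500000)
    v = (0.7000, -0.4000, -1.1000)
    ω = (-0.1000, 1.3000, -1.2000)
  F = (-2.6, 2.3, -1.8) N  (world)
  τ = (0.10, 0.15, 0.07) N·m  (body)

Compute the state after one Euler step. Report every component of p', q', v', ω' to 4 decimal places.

p + v·dt = (-2.3300, -0.6400, 2.4900)
v' = v + a·dt = (0.6480, -0.3540, -1.1360)
α = I⁻¹(τ − ω×Iω) = (0.5733, 1.7850, 1.0800)
ω + α·dt = (-0.0427, 1.4785, -1.0920)
Hamilton product q⊗(0,ω) = (-0.5500000, 0.7207107, -0.2692391, 1.4985284)
q + ½dt·q⊗(0,ω), renormalized = (-0.7317, 0.5339, -0.0134, -0.4234)

p' = (-2.3300, -0.6400, 2.4900)
q' = (-0.7317, 0.5339, -0.0134, -0.4234)
v' = (0.6480, -0.3540, -1.1360)
ω' = (-0.0427, 1.4785, -1.0920)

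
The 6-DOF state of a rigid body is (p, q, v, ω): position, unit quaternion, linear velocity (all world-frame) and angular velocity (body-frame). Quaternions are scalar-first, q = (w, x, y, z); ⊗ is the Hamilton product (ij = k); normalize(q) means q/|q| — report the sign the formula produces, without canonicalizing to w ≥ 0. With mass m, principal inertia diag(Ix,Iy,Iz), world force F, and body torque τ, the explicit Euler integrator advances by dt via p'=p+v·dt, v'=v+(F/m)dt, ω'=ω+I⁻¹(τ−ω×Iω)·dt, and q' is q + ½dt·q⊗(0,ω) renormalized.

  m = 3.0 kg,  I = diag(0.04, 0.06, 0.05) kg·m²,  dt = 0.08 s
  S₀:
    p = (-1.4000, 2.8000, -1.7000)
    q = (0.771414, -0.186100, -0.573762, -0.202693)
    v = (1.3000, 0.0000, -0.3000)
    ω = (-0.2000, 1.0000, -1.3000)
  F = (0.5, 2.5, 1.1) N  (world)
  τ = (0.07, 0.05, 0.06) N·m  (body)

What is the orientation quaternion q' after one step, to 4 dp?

2q̇ = q⊗(0,ω) = (0.2730411, 0.7943008, 0.5700226, -1.3036906)
q + ½dt·q⊗(0,ω), renormalized = (0.7806, -0.1540, -0.5498, -0.2543)

q' = (0.7806, -0.1540, -0.5498, -0.2543)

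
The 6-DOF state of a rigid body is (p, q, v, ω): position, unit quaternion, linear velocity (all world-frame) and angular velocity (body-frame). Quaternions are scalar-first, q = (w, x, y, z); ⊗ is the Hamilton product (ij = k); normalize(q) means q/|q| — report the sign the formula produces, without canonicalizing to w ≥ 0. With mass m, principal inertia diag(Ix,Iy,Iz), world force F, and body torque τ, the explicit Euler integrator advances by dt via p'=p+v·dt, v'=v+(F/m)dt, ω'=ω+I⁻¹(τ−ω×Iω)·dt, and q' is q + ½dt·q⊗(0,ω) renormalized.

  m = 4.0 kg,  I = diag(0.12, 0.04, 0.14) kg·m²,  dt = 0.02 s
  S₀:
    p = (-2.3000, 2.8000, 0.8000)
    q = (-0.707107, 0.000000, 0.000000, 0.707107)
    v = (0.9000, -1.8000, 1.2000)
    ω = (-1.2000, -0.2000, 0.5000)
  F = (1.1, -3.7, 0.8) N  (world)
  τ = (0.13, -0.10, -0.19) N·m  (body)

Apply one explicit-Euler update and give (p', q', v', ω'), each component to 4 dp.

p' = (-2.2820, 2.7640, 0.8240)
q' = (-0.7106, 0.0099, -0.0071, 0.7035)
v' = (0.9055, -1.8185, 1.2040)
ω' = (-1.1767, -0.2560, 0.4756)

(τ − ω×Iω)/I = (1.1667, -2.8000, -1.2200)
ω' = ω + α·dt = (-1.1767, -0.2560, 0.4756)
q⊗(0,ω) = (-0.3535535, 0.9899498, -0.7071070, -0.3535535)
q' = normalize(q + ½dt·q⊗(0,ω)) = (-0.7106, 0.0099, -0.0071, 0.7035)
a = F/m = (0.2750, -0.9250, 0.2000)
p + v·dt = (-2.2820, 2.7640, 0.8240)
new velocity v' = (0.9055, -1.8185, 1.2040)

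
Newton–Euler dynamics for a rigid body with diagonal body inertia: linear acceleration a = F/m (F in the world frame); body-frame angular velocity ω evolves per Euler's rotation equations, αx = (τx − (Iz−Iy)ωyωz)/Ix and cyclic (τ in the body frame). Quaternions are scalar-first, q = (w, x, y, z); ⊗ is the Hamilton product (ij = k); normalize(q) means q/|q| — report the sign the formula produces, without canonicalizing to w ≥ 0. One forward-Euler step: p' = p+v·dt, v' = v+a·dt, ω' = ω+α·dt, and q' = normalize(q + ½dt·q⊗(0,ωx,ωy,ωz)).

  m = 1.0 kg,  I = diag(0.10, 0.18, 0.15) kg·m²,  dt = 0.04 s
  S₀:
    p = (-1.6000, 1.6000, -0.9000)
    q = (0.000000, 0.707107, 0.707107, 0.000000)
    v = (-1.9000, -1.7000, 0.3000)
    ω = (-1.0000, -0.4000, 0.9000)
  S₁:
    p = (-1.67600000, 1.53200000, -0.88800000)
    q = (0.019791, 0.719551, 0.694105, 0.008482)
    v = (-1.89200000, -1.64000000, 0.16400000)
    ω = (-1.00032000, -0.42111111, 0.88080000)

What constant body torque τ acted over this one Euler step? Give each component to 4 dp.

τ = (0.0100, -0.0500, -0.0400)

ω₁ − ω₀ = (-0.00032000, -0.02111111, -0.01920000)
ω₀×(Iω₀) = (0.0108, 0.0450, 0.0320)
τ = I·(Δω/dt) + ω₀×(Iω₀) = (0.0100, -0.0500, -0.0400)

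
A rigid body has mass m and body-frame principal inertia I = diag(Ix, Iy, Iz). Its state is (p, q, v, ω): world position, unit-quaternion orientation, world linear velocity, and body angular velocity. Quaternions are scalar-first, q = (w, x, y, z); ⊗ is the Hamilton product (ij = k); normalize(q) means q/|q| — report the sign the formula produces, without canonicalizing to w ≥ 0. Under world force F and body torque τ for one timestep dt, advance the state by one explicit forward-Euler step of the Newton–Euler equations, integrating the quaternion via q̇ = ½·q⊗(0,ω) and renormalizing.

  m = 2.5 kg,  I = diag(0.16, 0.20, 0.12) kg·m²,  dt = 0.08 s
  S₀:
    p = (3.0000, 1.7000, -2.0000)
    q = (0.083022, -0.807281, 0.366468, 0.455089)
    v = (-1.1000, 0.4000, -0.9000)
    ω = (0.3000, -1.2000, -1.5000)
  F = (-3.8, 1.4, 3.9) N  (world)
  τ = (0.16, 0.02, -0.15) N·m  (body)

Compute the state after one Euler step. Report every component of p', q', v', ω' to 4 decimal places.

new position p' = (2.9120, 1.7320, -2.0720)
new velocity v' = (-1.2216, 0.4448, -0.7752)
ω×(Iω) gyroscopic = (-0.1440, -0.0180, -0.0144)
(τ − ω×Iω)/I = (1.9000, 0.1900, -1.1300)
ω + α·dt = (0.4520, -1.1848, -1.5904)
2q̇ = q⊗(0,ω) = (1.3645794, 0.0213114, -1.1740212, 0.7342638)
updated quaternion q' = (0.1372, -0.8040, 0.3185, 0.4830)

p' = (2.9120, 1.7320, -2.0720)
q' = (0.1372, -0.8040, 0.3185, 0.4830)
v' = (-1.2216, 0.4448, -0.7752)
ω' = (0.4520, -1.1848, -1.5904)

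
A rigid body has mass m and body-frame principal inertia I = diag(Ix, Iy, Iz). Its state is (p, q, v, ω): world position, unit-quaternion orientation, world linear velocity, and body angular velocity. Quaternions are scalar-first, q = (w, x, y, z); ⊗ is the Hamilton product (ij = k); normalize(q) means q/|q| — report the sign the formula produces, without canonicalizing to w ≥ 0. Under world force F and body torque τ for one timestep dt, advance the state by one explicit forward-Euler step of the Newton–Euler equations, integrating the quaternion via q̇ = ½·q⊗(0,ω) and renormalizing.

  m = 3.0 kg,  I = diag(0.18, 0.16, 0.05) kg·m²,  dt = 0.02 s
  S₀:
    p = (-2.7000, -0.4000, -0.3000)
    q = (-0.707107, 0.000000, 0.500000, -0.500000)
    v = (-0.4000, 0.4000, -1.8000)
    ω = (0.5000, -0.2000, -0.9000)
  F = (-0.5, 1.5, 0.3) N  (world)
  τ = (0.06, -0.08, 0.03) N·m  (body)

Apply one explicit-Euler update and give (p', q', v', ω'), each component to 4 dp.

p' = (-2.7080, -0.3920, -0.3360)
q' = (-0.7106, -0.0090, 0.4989, -0.4961)
v' = (-0.4033, 0.4100, -1.7980)
ω' = (0.5089, -0.2027, -0.8888)

p' = p + v·dt = (-2.7080, -0.3920, -0.3360)
new velocity v' = (-0.4033, 0.4100, -1.7980)
precession coupling ω×(Iω) = (-0.0198, -0.0585, 0.0020)
(τ − ω×Iω)/I = (0.4433, -0.1344, 0.5600)
ω + α·dt = (0.5089, -0.2027, -0.8888)
q⊗(0,ω) = (-0.3500000, -0.9035535, -0.1085786, 0.3863963)
updated quaternion q' = (-0.7106, -0.0090, 0.4989, -0.4961)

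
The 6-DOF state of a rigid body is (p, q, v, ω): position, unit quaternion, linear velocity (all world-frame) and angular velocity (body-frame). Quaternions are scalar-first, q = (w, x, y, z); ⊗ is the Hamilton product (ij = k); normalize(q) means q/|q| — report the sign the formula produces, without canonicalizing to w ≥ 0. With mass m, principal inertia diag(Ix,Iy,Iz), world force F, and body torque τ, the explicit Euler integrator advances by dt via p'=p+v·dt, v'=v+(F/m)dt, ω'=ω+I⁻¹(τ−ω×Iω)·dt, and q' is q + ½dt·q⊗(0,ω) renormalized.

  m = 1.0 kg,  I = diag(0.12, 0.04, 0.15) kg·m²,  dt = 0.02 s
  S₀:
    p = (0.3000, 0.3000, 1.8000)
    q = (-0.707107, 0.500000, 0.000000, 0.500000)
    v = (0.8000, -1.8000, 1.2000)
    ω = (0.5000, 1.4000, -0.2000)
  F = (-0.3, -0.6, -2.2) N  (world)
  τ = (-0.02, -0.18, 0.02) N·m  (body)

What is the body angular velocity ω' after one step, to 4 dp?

ω' = (0.5018, 1.3085, -0.1899)

(τ − ω×Iω)/I = (0.0900, -4.5750, 0.5067)
new body rate ω' = (0.5018, 1.3085, -0.1899)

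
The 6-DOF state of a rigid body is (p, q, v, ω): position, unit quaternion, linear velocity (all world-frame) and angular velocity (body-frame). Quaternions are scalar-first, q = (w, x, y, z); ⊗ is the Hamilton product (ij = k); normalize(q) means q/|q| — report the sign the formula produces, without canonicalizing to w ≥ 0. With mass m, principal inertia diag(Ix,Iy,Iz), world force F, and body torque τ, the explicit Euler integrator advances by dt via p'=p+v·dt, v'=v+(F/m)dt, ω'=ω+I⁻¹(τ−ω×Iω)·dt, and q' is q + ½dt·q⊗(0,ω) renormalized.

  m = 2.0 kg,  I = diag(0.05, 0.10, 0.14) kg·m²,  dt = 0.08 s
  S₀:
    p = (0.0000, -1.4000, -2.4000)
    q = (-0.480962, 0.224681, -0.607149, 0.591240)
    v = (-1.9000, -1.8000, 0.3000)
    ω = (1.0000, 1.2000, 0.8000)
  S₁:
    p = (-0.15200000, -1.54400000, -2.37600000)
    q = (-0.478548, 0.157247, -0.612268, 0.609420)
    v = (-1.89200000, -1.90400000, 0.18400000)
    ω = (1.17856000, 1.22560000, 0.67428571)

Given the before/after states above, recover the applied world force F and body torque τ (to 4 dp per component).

ω₁ − ω₀ = (0.17856000, 0.02560000, -0.12571429)
precession coupling = (0.0384, -0.0720, 0.0600)
applied torque τ = (0.1500, -0.0400, -0.1600)
v₁ − v₀ = (0.00800000, -0.10400000, -0.11600000)
applied force F = (0.2000, -2.6000, -2.9000)

F = (0.2000, -2.6000, -2.9000)
τ = (0.1500, -0.0400, -0.1600)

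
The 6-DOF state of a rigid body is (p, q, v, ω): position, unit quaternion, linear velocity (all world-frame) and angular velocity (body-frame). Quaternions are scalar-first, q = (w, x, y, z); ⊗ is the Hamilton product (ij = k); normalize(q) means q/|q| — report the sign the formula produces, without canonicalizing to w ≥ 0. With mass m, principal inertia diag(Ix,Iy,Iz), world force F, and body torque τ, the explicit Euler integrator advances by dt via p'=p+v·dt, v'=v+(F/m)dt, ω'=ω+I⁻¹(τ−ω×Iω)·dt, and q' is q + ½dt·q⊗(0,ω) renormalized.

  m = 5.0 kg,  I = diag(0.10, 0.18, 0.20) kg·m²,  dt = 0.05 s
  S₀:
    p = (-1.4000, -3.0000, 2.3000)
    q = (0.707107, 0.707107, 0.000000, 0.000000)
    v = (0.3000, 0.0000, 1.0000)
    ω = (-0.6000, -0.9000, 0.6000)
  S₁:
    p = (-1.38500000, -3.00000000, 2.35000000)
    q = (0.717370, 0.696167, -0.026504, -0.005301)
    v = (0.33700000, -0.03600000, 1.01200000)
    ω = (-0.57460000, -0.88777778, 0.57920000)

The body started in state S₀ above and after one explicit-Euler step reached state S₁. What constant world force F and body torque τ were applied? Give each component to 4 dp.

F = (3.7000, -3.6000, 1.2000)
τ = (0.0400, 0.0800, -0.0400)

Δω = ω₁−ω₀ = (0.02540000, 0.01222222, -0.02080000)
τ = I·(Δω/dt) + ω₀×(Iω₀) = (0.0400, 0.0800, -0.0400)
v₁ − v₀ = (0.03700000, -0.03600000, 0.01200000)
m·(v₁−v₀)/dt = (3.7000, -3.6000, 1.2000)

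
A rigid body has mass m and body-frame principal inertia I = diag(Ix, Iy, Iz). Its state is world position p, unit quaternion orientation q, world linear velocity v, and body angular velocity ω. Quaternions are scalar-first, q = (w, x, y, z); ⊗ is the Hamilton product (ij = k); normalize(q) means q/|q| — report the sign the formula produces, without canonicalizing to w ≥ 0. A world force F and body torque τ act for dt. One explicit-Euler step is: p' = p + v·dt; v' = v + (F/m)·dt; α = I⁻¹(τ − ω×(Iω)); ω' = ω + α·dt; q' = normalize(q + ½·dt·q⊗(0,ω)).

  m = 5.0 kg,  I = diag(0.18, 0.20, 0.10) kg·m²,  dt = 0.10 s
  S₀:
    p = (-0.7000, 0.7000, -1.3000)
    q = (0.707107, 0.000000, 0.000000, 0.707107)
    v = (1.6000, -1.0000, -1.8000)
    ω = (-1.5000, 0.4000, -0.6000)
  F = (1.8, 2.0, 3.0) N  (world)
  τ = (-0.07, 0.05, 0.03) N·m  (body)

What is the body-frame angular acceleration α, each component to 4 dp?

α = (-0.5222, -0.1100, 0.4200)

ω×(Iω) gyroscopic = (0.0240, 0.0720, -0.0120)
angular accel α = (-0.5222, -0.1100, 0.4200)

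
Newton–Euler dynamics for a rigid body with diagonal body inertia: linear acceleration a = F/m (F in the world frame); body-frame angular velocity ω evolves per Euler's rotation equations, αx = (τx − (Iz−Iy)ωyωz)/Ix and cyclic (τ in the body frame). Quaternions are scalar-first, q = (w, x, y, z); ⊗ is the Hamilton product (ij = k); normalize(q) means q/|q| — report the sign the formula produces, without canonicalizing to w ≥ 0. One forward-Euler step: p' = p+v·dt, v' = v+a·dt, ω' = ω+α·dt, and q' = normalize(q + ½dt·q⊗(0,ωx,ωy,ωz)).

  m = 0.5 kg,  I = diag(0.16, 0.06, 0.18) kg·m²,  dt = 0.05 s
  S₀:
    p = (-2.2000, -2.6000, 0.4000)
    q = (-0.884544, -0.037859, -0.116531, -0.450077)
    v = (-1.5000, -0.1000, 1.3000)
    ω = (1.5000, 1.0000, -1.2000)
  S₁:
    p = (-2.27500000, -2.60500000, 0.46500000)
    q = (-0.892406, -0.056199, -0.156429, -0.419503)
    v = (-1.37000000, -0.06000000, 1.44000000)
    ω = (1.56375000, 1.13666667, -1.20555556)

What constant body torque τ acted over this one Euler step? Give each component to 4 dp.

τ = (0.0600, 0.2000, -0.1700)

rate change Δω = (0.06375000, 0.13666667, -0.00555556)
ω₀×(Iω₀) = (-0.1440, 0.0360, -0.1500)
τ = I·(Δω/dt) + ω₀×(Iω₀) = (0.0600, 0.2000, -0.1700)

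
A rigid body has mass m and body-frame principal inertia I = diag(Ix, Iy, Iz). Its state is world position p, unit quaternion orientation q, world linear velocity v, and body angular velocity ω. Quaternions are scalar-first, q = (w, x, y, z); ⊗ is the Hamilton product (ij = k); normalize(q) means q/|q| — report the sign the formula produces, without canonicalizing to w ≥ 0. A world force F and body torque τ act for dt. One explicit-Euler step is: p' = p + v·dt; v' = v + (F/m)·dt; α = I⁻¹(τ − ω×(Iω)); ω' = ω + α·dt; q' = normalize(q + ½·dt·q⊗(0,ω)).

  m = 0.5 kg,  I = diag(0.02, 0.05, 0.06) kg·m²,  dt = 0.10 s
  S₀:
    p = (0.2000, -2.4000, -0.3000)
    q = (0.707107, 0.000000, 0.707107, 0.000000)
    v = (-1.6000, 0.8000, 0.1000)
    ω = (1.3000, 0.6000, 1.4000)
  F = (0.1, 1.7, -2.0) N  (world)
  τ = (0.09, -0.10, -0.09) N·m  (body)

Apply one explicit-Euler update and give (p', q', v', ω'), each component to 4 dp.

p' = (0.0400, -2.3200, -0.2900)
q' = (0.6825, 0.0950, 0.7247, 0.0035)
v' = (-1.5800, 1.1400, -0.3000)
ω' = (1.7080, 0.5456, 1.2110)

a = F/m = (0.2000, 3.4000, -4.0000)
p' = p + v·dt = (0.0400, -2.3200, -0.2900)
v' = v + a·dt = (-1.5800, 1.1400, -0.3000)
α = I⁻¹(τ − ω×Iω) = (4.0800, -0.5440, -1.8900)
new body rate ω' = (1.7080, 0.5456, 1.2110)
2q̇ = q⊗(0,ω) = (-0.4242642, 1.9091889, 0.4242642, 0.0707107)
updated quaternion q' = (0.6825, 0.0950, 0.7247, 0.0035)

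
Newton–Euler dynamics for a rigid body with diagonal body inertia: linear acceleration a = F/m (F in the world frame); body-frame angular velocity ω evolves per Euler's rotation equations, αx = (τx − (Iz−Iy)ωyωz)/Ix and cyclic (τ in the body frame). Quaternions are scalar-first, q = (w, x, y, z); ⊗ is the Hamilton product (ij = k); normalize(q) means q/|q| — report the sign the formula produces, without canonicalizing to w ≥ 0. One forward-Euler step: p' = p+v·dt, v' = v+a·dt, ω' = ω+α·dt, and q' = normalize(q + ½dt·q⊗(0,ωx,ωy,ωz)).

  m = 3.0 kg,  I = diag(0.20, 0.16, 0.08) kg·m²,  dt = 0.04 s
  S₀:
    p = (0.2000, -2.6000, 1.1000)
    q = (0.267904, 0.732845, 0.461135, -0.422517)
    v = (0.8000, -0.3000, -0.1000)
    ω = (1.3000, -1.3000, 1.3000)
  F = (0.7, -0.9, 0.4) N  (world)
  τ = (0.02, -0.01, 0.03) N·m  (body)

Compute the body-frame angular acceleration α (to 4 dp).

gyro term ω×Iω = (0.1352, 0.2028, 0.0676)
(τ − ω×Iω)/I = (-0.5760, -1.3300, -0.4700)

α = (-0.5760, -1.3300, -0.4700)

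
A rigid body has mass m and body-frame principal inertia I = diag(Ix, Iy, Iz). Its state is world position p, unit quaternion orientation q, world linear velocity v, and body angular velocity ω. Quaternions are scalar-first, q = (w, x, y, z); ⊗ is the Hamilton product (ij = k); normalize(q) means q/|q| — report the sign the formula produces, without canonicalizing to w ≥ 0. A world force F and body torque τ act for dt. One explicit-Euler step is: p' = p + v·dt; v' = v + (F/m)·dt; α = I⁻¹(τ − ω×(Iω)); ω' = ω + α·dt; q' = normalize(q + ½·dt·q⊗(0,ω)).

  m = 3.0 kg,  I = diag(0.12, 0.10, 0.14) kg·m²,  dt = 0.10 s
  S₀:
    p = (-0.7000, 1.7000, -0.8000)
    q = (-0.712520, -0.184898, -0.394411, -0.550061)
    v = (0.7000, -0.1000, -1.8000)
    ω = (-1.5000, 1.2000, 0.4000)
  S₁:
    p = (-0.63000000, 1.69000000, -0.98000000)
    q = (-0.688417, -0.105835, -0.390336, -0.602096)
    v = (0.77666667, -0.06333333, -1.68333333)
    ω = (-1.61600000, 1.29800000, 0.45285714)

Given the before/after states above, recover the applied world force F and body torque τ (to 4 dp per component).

F = (2.3000, 1.1000, 3.5000)
τ = (-0.1200, 0.1100, 0.1100)

Δv = v₁−v₀ = (0.07666667, 0.03666667, 0.11666667)
m·(v₁−v₀)/dt = (2.3000, 1.1000, 3.5000)
ω₁ − ω₀ = (-0.11600000, 0.09800000, 0.05285714)
ω₀×(Iω₀) = (0.0192, 0.0120, 0.0360)
I·α + gyro = (-0.1200, 0.1100, 0.1100)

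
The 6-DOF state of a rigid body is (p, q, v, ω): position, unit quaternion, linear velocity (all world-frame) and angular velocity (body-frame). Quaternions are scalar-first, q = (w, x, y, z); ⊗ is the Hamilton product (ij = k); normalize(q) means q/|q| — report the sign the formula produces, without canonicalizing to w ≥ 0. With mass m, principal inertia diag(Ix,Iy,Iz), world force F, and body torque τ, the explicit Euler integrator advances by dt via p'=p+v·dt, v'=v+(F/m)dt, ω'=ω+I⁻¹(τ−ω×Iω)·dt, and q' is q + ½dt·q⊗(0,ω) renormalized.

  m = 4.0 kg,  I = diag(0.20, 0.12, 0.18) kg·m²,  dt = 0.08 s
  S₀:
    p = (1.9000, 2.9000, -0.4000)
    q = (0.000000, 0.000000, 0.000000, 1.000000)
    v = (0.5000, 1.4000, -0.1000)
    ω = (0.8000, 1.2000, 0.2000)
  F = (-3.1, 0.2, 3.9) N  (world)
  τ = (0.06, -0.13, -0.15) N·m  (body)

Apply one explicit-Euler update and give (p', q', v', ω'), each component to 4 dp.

a = F/m = (-0.7750, 0.0500, 0.9750)
new position p' = (1.9400, 3.0120, -0.4080)
v + (F/m)dt = (0.4380, 1.4040, -0.0220)
precession coupling ω×(Iω) = (0.0144, 0.0032, -0.0768)
(τ − ω×Iω)/I = (0.2280, -1.1100, -0.4067)
ω' = ω + α·dt = (0.8182, 1.1112, 0.1675)
2q̇ = q⊗(0,ω) = (-0.2000000, -1.2000000, 0.8000000, 0.0000000)
updated quaternion q' = (-0.0080, -0.0479, 0.0319, 0.9983)

p' = (1.9400, 3.0120, -0.4080)
q' = (-0.0080, -0.0479, 0.0319, 0.9983)
v' = (0.4380, 1.4040, -0.0220)
ω' = (0.8182, 1.1112, 0.1675)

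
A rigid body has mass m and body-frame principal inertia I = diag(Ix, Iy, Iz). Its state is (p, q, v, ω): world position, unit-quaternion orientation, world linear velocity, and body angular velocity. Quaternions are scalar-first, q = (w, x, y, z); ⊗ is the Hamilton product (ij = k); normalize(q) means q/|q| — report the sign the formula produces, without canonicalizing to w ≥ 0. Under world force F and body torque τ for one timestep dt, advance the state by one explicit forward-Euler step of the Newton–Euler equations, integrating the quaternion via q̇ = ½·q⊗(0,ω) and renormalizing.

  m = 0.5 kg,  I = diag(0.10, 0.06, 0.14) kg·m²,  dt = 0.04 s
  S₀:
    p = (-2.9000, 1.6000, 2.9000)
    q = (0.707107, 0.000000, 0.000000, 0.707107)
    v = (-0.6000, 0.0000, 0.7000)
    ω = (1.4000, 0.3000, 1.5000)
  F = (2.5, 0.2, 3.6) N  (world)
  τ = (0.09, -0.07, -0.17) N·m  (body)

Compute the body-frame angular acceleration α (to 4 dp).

precession coupling ω×(Iω) = (0.0360, -0.0840, -0.0168)
angular accel α = (0.5400, 0.2333, -1.0943)

α = (0.5400, 0.2333, -1.0943)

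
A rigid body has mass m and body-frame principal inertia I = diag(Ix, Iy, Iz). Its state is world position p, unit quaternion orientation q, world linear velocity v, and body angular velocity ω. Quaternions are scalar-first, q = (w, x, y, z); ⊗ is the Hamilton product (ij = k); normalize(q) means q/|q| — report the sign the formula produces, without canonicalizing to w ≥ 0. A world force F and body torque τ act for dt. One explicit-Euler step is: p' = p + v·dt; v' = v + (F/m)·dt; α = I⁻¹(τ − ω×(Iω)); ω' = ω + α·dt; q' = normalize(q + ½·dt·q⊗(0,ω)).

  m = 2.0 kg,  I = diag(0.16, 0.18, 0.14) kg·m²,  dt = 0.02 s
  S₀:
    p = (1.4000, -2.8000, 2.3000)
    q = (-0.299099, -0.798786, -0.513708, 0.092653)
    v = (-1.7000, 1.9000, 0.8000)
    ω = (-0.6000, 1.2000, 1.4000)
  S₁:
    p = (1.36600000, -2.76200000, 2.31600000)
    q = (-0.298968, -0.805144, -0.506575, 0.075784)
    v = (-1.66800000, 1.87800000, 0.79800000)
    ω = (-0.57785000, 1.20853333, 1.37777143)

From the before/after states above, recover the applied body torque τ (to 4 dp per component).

rate change Δω = (0.02215000, 0.00853333, -0.02222857)
gyro term ω₀×Iω₀ = (-0.0672, -0.0168, -0.0144)
I·α + gyro = (0.1100, 0.0600, -0.1700)

τ = (0.1100, 0.0600, -0.1700)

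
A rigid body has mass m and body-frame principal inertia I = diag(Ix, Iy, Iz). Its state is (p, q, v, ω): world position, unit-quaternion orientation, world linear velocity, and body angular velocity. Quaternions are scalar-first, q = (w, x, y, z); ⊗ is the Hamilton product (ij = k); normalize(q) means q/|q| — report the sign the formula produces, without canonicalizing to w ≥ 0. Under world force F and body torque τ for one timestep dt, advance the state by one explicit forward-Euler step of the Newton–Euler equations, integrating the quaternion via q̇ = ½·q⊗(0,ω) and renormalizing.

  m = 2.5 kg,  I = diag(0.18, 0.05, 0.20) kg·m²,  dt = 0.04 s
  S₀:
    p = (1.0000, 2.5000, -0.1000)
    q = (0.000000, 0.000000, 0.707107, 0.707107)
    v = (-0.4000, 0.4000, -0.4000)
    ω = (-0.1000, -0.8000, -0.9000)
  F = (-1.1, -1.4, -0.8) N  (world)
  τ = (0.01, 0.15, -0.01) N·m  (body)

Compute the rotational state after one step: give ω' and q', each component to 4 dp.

(τ − ω×Iω)/I = (-0.5444, 3.0360, 0.0020)
new body rate ω' = (-0.1218, -0.6786, -0.8999)
2q̇ = q⊗(0,ω) = (1.2020819, -0.0707107, -0.0707107, 0.0707107)
updated quaternion q' = (0.0240, -0.0014, 0.7055, 0.7083)

ω' = (-0.1218, -0.6786, -0.8999)
q' = (0.0240, -0.0014, 0.7055, 0.7083)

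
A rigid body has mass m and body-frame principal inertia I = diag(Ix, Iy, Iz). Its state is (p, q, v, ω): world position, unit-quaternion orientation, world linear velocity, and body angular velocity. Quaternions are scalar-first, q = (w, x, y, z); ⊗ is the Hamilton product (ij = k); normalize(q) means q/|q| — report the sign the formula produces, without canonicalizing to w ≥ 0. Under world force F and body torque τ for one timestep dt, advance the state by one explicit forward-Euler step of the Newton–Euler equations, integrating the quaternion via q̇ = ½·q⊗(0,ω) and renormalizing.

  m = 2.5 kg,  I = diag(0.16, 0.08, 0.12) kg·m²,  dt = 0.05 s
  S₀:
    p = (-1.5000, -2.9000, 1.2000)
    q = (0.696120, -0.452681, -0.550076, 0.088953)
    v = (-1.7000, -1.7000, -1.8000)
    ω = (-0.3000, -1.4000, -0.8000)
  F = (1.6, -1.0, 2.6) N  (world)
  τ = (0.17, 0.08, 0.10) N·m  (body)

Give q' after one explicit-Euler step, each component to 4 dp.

q' = (0.6747, -0.4434, -0.5837, 0.0867)

2q̇ = q⊗(0,ω) = (-0.8347483, 0.3557590, -1.3633987, -0.0881654)
q + ½dt·q⊗(0,ω), renormalized = (0.6747, -0.4434, -0.5837, 0.0867)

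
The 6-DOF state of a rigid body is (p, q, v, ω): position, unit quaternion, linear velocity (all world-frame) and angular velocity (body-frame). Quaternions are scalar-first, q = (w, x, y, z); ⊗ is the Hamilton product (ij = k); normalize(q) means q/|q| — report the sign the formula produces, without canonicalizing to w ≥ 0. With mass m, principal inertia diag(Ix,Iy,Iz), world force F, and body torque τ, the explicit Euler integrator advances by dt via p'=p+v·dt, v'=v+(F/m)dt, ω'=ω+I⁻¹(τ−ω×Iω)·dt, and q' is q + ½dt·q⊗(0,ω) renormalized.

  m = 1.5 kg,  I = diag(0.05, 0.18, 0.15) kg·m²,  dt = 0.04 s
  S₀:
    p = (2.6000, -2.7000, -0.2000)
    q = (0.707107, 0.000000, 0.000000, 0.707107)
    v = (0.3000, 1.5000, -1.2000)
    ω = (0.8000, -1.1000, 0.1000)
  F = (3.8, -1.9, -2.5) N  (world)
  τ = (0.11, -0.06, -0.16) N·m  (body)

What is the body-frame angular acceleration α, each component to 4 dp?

α = (2.1340, -0.2889, -0.3040)

gyro term ω×Iω = (0.0033, -0.0080, -0.1144)
α = I⁻¹(τ − ω×Iω) = (2.1340, -0.2889, -0.3040)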